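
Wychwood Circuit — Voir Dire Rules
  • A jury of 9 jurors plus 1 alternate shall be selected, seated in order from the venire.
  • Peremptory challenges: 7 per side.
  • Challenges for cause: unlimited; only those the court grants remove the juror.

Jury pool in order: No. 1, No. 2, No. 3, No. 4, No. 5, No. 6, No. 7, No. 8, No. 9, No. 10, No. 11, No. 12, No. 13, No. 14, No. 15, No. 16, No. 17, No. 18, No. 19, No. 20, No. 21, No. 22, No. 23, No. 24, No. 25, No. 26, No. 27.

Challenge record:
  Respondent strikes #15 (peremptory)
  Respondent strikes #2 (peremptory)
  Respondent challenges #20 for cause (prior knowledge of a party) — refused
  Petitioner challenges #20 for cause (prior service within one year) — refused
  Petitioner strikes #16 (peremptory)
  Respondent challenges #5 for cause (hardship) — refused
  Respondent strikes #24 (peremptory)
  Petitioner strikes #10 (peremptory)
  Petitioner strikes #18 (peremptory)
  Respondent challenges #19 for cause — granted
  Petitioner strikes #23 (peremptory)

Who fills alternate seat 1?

12

Removed: #2, #10, #15, #16, #18, #19, #23, #24. (#5, #20 stay — for-cause denied.)
Seating in order: seats 1–9 → #1, #3, #4, #5, #6, #7, #8, #9, #11; alternates → #12.
So alternate 1 is #12.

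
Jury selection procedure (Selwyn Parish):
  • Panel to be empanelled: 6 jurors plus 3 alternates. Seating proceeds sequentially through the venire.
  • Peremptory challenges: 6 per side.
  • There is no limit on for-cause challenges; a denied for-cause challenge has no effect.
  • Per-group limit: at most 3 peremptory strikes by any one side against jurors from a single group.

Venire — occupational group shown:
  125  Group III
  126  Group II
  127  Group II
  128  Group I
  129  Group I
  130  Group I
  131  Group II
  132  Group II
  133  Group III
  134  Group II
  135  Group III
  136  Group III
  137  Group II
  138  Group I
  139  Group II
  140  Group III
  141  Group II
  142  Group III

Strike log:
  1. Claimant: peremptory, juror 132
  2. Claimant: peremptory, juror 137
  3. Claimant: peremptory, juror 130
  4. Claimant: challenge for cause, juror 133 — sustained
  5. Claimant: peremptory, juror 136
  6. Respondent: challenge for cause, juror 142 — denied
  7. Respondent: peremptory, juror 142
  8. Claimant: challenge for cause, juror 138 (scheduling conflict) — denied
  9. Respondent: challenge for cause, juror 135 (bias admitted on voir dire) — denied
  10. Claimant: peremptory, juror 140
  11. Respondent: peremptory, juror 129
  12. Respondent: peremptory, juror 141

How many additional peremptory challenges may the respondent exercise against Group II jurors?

2

Respondent peremptories so far: #142, #129, #141 — 3 of 6 used, 3 left overall.
Against Group II: #141 — 1 used; per-group cap 3 leaves 2.
Binding limit: min(3, 2) = 2.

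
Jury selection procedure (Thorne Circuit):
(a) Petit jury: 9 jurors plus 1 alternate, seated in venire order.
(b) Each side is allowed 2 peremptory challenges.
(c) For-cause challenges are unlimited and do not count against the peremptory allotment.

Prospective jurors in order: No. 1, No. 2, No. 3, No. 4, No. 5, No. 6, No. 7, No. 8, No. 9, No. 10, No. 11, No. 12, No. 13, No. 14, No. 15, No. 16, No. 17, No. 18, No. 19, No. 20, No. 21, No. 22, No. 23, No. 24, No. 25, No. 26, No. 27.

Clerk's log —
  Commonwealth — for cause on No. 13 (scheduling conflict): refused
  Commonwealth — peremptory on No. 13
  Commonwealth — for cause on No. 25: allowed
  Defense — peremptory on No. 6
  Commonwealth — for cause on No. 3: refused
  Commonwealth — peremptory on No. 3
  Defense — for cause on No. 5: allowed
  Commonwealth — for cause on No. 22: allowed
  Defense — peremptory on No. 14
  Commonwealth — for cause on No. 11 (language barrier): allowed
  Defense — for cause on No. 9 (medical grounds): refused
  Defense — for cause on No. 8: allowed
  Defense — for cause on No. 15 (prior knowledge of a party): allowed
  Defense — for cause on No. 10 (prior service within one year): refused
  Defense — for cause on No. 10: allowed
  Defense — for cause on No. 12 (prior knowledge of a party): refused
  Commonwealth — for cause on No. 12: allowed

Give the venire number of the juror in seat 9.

19

Removed: #3, #5, #6, #8, #10, #11, #12, #13, #14, #15, #22, #25. (#9 stays — for-cause denied.)
Seating in order: seats 1–9 → #1, #2, #4, #7, #9, #16, #17, #18, #19; alternates → #20.
So seat 9 is #19.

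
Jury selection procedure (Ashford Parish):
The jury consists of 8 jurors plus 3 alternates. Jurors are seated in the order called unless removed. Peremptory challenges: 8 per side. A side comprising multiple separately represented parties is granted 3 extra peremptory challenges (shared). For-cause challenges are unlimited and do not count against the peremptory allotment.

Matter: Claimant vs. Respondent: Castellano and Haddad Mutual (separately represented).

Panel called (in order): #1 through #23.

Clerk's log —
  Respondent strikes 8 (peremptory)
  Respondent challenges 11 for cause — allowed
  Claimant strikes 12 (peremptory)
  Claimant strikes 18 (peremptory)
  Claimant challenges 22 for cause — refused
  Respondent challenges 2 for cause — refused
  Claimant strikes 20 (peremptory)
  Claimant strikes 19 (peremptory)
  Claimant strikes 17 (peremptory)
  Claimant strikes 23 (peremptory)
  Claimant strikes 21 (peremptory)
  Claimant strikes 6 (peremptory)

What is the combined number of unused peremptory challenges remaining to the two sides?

Claimant allotment: 8. Respondent allotment: 8 base + 3 multi-party = 11.
Claimant peremptories used: #12, #18, #20, #19, #17, #23, #21, #6 — 8 (the for-cause on #22 doesn't count).
Respondent peremptories used: #8 — 1 (for-cause on #11, #2 don't count).
Remaining: (8 − 8) + (11 − 1) = 10.

10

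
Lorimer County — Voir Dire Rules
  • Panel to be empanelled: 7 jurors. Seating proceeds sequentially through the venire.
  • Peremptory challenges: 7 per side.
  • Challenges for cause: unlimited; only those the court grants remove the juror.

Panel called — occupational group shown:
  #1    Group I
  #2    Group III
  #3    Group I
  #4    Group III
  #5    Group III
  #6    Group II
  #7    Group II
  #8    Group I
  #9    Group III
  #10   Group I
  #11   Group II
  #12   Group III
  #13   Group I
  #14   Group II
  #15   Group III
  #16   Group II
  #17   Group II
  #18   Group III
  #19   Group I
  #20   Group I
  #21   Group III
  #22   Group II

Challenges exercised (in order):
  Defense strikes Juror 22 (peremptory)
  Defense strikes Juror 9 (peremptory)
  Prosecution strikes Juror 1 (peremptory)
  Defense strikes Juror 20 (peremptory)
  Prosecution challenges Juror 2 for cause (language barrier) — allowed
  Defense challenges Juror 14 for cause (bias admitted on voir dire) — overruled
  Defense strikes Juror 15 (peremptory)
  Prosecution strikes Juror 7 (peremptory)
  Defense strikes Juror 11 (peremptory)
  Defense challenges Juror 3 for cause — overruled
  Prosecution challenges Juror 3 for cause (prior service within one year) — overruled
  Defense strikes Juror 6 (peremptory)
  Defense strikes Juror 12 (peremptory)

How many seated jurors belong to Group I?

4

Removed: #1, #2, #6, #7, #9, #11, #12, #15, #20, #22.
Seated jurors 1–7: #3, #4, #5, #8, #10, #13, #14.
Of those, in Group I: #3, #8, #10, #13 → 4.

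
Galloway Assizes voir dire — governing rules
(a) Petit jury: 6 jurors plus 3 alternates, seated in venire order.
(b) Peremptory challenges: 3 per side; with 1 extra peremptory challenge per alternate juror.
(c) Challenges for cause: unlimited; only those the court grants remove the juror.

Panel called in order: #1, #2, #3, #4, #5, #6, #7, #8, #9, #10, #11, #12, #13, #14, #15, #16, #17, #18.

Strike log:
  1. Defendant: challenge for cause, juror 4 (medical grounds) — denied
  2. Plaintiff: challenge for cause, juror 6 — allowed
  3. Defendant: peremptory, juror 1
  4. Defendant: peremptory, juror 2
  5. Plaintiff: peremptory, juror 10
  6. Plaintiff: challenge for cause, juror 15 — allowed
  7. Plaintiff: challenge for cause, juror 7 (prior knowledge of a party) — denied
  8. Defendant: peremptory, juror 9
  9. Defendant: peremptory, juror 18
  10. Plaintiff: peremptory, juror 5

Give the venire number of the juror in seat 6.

12

Removed: #1, #2, #5, #6, #9, #10, #15, #18. (#4, #7 stay — for-cause denied.)
Seating in order: seats 1–6 → #3, #4, #7, #8, #11, #12; alternates → #13, #14, #16.
So seat 6 is #12.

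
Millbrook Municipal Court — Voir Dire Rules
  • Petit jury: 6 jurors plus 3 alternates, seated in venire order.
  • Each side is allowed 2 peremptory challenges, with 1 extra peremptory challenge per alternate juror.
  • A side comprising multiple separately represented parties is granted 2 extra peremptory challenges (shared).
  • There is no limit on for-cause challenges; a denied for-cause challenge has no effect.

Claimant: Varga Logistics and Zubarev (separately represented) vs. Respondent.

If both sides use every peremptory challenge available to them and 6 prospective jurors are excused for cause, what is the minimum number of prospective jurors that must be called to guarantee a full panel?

27

Seats to fill: 6 + 3 alternates = 9.
Peremptories — Claimant: 2 + 1×3 + 2 = 7; Respondent: 2 + 1×3 = 5; total 12.
For-cause removals: 6.
Minimum venire: 9 + 12 + 6 = 27.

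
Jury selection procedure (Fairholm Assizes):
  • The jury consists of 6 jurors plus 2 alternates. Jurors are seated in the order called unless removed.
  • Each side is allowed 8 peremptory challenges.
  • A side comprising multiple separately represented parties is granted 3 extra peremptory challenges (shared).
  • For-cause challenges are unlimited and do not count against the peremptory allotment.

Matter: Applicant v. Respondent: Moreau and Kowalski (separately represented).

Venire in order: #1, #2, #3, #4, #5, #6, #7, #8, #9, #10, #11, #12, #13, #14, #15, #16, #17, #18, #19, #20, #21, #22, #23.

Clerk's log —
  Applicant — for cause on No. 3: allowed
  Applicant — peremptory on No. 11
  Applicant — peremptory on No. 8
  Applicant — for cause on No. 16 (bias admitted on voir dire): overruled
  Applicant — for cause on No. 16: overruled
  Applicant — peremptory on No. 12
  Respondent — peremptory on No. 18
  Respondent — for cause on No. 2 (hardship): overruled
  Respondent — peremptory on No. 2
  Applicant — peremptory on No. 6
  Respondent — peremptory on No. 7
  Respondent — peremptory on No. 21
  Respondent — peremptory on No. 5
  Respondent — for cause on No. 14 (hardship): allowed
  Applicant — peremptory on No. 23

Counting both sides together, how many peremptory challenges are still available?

Applicant allotment: 8. Respondent allotment: 8 base + 3 multi-party = 11.
Applicant peremptories used: #11, #8, #12, #6, #23 — 5 (for-cause on #3, #16, #16 don't count).
Respondent peremptories used: #18, #2, #7, #21, #5 — 5 (for-cause on #2, #14 don't count).
Remaining: (8 − 5) + (11 − 5) = 9.

9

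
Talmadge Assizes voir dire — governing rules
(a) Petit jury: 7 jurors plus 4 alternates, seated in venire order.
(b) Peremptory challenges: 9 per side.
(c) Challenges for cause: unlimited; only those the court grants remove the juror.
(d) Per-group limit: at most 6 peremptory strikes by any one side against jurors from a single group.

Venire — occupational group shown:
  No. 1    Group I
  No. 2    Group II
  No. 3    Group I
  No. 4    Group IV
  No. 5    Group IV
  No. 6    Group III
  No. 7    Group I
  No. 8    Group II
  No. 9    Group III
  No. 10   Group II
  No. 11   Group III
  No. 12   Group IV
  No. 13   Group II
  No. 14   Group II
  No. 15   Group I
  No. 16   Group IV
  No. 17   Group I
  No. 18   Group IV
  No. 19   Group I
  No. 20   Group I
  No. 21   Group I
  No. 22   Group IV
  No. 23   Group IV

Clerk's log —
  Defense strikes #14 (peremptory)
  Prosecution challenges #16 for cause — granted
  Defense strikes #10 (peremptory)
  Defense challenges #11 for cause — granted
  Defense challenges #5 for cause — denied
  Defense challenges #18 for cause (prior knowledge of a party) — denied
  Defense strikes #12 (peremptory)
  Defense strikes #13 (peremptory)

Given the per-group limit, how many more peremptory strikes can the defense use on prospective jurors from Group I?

5

Defense peremptories so far: #14, #10, #12, #13 — 4 of 9 used, 5 left overall.
Against Group I: none yet — per-group cap 6 leaves 6.
Binding limit: min(5, 6) = 5.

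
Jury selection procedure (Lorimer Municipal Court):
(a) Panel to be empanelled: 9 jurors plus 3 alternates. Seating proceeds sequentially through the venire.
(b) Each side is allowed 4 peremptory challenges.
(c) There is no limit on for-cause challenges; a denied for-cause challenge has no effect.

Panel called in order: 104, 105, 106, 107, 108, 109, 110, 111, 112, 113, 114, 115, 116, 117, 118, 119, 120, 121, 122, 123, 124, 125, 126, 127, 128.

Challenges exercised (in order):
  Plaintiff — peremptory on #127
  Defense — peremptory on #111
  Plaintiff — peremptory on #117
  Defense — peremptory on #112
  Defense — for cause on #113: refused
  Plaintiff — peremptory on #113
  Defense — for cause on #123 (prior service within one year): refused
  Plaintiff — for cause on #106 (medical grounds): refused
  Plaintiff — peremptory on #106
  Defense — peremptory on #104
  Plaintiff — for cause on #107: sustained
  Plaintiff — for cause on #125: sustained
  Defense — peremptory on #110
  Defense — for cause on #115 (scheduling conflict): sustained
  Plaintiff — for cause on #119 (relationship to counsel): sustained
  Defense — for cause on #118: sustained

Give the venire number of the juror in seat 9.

Removed: #104, #106, #107, #110, #111, #112, #113, #115, #117, #118, #119, #125, #127. (#123 stays — for-cause denied.)
Seating in order: seats 1–9 → #105, #108, #109, #114, #116, #120, #121, #122, #123; alternates → #124, #126, #128.
So seat 9 is #123.

123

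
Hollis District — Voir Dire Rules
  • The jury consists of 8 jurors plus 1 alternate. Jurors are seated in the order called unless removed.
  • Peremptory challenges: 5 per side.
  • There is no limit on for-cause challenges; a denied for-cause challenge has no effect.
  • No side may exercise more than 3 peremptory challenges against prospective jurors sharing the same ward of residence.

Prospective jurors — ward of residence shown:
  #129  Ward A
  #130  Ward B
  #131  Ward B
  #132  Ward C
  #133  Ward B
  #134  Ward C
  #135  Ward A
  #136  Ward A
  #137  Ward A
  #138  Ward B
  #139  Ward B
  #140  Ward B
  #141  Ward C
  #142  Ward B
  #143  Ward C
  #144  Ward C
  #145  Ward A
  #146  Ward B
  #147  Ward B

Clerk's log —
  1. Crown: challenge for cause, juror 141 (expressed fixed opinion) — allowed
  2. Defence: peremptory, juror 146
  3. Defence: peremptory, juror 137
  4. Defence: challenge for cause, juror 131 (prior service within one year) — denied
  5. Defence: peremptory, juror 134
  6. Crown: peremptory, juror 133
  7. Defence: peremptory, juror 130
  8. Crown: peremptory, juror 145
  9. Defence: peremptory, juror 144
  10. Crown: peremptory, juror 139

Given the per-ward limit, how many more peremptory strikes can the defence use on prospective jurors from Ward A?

0

Defence peremptories so far: #146, #137, #134, #130, #144 — 5 of 5 used, 0 left overall.
Against Ward A: #137 — 1 used; per-ward cap 3 leaves 2.
Binding limit: min(0, 2) = 0.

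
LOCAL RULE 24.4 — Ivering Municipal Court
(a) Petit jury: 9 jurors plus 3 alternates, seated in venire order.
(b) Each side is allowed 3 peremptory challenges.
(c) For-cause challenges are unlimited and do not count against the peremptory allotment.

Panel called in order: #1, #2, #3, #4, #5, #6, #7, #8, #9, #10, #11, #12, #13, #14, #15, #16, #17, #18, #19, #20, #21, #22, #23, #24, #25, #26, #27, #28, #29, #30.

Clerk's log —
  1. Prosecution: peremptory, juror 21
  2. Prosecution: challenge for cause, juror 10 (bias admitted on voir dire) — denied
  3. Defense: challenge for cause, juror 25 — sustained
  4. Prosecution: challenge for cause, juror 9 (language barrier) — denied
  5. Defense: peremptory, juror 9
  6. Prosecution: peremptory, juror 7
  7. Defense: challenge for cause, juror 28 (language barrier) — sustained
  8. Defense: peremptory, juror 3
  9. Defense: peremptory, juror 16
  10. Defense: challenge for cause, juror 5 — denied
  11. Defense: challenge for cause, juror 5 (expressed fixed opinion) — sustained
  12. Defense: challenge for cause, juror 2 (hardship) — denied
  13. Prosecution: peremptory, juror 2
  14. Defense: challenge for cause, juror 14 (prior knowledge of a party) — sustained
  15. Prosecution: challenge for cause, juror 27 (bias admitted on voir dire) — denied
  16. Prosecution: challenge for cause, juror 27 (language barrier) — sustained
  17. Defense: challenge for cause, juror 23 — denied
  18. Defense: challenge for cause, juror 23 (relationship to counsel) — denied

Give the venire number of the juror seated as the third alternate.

Removed: #2, #3, #5, #7, #9, #14, #16, #21, #25, #27, #28. (#10, #23 stay — for-cause denied.)
Filling seats in venire order through position 12: #1, #4, #6, #8, #10, #11, #12, #13, #15, #17, #18, #19.
So alternate 3 is #19.

19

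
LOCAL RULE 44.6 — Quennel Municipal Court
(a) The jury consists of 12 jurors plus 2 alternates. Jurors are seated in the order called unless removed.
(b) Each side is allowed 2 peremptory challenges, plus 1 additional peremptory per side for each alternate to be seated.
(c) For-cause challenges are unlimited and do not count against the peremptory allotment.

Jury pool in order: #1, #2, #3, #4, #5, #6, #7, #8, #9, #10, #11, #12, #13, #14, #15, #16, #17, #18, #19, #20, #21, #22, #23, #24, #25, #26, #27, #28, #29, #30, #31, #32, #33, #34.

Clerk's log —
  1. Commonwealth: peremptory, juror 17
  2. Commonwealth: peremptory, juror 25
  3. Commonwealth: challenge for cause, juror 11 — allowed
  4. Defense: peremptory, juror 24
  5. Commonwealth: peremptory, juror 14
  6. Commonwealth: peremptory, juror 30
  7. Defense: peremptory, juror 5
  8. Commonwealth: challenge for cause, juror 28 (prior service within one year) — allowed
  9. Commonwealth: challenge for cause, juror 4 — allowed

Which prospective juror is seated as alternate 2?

Removed: #4, #5, #11, #14, #17, #24, #25, #28, #30.
Seating in order: seats 1–12 → #1, #2, #3, #6, #7, #8, #9, #10, #12, #13, #15, #16; alternates → #18, #19.
So alternate 2 is #19.

19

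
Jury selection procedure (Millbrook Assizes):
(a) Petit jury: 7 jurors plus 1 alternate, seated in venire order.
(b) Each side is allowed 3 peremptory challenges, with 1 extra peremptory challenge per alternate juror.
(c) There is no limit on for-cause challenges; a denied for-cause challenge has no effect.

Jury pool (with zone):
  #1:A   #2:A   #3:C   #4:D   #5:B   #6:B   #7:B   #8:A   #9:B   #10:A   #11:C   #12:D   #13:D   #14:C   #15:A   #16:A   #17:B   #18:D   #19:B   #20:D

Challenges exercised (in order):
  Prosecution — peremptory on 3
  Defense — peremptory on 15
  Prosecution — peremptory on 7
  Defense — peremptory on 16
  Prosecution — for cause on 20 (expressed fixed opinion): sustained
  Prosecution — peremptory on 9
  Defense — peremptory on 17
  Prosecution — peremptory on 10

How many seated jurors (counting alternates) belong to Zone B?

Removed: #3, #7, #9, #10, #15, #16, #17, #20.
Seated (8 incl. alternates): #1, #2, #4, #5, #6, #8, #11, #12.
Of those, in Zone B: #5, #6 → 2.

2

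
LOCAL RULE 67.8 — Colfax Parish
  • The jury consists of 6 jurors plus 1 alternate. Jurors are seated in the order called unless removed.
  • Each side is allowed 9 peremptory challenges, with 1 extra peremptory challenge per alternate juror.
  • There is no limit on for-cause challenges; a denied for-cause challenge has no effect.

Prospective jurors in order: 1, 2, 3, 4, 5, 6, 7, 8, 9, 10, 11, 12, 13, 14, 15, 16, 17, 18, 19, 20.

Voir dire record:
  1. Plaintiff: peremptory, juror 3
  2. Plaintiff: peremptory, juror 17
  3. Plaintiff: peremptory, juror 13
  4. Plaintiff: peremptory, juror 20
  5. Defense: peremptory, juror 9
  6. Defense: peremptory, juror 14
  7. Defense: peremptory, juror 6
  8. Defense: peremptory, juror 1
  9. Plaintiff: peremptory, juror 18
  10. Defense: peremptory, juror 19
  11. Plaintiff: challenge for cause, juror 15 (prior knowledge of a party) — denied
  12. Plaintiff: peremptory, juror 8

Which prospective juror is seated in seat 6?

11

Removed: #1, #3, #6, #8, #9, #13, #14, #17, #18, #19, #20. (#15 stays — for-cause denied.)
Filling seats in venire order through position 6: #2, #4, #5, #7, #10, #11.
So seat 6 is #11.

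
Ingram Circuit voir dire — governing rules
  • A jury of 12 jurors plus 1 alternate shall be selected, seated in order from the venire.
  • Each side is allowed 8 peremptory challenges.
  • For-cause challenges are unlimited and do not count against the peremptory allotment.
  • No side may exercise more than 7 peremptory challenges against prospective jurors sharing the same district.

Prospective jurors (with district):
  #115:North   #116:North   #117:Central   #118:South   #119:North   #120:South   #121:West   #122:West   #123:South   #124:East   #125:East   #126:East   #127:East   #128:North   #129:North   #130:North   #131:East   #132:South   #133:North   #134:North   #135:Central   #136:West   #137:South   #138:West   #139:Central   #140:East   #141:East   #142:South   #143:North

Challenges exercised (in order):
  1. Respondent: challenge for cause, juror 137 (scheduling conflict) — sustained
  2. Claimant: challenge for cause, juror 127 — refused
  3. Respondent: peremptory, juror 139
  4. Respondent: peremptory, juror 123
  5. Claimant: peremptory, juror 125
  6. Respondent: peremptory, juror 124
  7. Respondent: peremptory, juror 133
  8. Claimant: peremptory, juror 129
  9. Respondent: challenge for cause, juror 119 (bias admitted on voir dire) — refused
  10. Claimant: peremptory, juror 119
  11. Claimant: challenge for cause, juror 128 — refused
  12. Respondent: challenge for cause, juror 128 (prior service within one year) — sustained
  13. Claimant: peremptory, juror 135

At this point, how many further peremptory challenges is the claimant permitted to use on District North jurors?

4

Claimant peremptories so far: #125, #129, #119, #135 — 4 of 8 used, 4 left overall.
Against District North: #129, #119 — 2 used; per-district cap 7 leaves 5.
Binding limit: min(4, 5) = 4.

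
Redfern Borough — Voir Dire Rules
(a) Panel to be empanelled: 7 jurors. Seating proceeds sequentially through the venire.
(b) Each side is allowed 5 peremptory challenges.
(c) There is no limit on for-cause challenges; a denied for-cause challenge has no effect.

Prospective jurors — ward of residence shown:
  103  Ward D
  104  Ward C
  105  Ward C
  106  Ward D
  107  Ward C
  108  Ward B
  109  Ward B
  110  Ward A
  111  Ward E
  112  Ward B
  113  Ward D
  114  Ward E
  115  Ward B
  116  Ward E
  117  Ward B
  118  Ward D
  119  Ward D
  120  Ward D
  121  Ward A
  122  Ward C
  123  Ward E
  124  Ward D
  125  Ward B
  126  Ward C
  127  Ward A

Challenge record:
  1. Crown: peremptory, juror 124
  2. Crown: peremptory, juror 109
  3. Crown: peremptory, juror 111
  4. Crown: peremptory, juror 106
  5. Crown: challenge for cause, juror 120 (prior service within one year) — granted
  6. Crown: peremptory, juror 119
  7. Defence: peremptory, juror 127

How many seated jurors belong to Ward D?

Removed: #106, #109, #111, #119, #120, #124, #127.
Seated jurors 1–7: #103, #104, #105, #107, #108, #110, #112.
Of those, in Ward D: #103 → 1.

1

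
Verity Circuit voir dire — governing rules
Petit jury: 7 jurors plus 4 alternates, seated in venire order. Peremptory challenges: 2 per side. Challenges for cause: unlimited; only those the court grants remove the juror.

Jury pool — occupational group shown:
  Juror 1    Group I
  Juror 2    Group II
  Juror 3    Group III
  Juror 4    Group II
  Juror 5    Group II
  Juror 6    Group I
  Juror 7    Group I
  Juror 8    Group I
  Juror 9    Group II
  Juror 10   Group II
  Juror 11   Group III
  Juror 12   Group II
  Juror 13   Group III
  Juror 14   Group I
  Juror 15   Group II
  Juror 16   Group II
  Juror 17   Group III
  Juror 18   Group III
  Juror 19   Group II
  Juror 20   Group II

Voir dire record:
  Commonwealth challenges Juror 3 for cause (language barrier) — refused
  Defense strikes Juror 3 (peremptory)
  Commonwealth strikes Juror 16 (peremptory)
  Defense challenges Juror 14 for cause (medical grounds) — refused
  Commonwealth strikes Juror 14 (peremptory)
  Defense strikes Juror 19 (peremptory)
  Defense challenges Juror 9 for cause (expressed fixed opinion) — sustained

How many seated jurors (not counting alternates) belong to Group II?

Removed: #3, #9, #14, #16, #19.
Seated jurors 1–7: #1, #2, #4, #5, #6, #7, #8 (alternates #10, #11, #12, #13 not counted).
Of those, in Group II: #2, #4, #5 → 3.

3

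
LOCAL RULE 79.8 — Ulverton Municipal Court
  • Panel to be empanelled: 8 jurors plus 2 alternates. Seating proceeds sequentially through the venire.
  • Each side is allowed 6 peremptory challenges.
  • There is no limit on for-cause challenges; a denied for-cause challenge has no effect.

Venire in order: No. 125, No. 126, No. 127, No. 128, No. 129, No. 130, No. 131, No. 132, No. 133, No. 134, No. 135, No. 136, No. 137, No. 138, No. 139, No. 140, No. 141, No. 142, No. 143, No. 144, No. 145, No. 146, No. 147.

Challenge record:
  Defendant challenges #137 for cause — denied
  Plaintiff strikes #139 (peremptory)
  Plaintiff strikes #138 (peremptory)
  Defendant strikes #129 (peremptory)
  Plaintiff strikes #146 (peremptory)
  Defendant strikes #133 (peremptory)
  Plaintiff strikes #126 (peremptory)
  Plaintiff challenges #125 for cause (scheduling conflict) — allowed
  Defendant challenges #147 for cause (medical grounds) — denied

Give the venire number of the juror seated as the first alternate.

Removed: #125, #126, #129, #133, #138, #139, #146. (#137, #147 stay — for-cause denied.)
Seating in order: seats 1–8 → #127, #128, #130, #131, #132, #134, #135, #136; alternates → #137, #140.
So alternate 1 is #137.

137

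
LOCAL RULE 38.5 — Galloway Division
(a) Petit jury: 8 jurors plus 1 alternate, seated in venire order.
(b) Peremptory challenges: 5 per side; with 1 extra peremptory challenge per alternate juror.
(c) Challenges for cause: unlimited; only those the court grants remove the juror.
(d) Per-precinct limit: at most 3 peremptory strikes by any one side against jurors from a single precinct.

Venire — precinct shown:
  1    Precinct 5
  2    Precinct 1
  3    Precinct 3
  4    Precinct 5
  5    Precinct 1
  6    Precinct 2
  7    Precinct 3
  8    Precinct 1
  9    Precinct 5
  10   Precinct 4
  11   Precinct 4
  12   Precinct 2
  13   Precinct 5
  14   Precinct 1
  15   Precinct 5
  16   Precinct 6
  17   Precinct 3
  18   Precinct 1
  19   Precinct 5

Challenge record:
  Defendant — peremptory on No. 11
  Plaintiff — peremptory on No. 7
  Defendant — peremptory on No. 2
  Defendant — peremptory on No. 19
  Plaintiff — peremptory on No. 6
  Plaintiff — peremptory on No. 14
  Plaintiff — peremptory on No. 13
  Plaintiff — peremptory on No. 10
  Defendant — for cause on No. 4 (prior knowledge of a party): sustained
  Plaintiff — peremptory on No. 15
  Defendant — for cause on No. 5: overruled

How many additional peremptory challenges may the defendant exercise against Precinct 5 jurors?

2

Defendant peremptories so far: #11, #2, #19 — 3 of 6 used, 3 left overall.
Against Precinct 5: #19 — 1 used; per-precinct cap 3 leaves 2.
Binding limit: min(3, 2) = 2.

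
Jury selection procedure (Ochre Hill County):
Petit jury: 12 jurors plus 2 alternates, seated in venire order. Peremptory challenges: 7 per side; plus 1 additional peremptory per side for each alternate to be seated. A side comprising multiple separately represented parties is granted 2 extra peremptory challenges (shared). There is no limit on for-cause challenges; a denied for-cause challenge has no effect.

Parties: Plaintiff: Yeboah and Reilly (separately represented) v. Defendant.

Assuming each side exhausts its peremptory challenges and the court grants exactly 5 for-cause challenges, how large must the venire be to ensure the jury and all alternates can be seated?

39

Seats to fill: 12 + 2 alternates = 14.
Peremptories — Plaintiff: 7 + 1×2 + 2 = 11; Defendant: 7 + 1×2 = 9; total 20.
For-cause removals: 5.
Minimum venire: 14 + 20 + 5 = 39.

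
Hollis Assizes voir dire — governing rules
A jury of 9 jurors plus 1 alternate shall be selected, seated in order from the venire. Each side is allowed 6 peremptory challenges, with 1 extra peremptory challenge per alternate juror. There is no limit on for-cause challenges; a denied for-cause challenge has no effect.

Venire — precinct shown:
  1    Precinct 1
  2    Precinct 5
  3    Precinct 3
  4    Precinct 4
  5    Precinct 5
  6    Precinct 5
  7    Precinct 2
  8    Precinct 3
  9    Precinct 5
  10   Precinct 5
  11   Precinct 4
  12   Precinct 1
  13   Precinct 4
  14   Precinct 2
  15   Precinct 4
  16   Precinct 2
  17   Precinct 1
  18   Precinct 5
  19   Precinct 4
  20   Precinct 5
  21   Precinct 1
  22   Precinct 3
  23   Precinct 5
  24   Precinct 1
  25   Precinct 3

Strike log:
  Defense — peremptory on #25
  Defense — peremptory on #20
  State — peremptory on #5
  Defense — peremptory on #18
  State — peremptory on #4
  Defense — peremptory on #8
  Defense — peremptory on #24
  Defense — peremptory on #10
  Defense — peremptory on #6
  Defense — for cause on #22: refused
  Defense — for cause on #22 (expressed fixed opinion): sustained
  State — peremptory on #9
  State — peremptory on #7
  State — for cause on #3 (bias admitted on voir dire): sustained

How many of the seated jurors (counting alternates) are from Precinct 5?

Removed: #3, #4, #5, #6, #7, #8, #9, #10, #18, #20, #22, #24, #25.
Seated (10 incl. alternates): #1, #2, #11, #12, #13, #14, #15, #16, #17, #19.
Of those, in Precinct 5: #2 → 1.

1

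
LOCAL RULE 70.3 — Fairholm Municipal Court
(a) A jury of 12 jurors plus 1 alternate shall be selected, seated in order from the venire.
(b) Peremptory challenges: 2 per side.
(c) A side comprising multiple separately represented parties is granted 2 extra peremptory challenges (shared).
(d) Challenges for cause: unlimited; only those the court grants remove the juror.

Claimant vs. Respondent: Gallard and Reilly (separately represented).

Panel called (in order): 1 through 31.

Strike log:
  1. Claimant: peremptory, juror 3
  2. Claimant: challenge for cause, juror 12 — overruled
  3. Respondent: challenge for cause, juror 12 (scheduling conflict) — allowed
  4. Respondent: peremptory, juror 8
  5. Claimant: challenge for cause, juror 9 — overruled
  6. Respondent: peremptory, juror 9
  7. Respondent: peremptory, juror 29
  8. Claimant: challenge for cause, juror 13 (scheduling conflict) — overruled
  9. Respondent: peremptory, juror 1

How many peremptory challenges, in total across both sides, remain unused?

Claimant allotment: 2. Respondent allotment: 2 base + 2 multi-party = 4.
Claimant peremptories used: #3 — 1 (for-cause on #12, #9, #13 don't count).
Respondent peremptories used: #8, #9, #29, #1 — 4 (the for-cause on #12 doesn't count).
Remaining: (2 − 1) + (4 − 4) = 1.

1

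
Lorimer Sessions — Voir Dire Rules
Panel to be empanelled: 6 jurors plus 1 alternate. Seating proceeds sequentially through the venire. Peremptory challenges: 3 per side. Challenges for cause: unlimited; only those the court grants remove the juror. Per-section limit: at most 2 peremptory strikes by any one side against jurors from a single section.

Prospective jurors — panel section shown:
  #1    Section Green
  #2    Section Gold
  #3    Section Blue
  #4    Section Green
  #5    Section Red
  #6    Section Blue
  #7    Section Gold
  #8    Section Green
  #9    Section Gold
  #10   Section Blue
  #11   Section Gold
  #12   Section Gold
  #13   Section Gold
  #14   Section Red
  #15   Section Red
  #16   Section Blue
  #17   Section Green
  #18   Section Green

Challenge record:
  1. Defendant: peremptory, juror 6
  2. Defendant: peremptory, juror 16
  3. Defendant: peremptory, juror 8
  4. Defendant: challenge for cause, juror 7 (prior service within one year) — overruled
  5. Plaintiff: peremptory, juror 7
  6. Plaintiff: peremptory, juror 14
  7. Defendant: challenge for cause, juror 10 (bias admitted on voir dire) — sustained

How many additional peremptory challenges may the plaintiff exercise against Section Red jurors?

Plaintiff peremptories so far: #7, #14 — 2 of 3 used, 1 left overall.
Against Section Red: #14 — 1 used; per-section cap 2 leaves 1.
Binding limit: min(1, 1) = 1.

1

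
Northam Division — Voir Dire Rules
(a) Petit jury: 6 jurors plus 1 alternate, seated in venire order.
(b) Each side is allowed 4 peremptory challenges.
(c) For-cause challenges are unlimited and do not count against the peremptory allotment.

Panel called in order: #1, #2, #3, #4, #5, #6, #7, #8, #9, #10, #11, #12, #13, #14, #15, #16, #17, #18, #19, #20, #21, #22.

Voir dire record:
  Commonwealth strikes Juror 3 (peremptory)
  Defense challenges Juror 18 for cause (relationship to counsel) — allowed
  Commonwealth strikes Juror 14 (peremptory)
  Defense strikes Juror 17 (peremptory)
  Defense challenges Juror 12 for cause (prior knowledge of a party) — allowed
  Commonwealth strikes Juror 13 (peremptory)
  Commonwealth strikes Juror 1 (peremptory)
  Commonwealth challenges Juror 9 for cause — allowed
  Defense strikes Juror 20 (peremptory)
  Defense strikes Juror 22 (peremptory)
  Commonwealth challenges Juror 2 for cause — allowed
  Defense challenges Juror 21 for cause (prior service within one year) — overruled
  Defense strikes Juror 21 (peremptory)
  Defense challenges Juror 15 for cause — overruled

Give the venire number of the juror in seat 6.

10

Removed: #1, #2, #3, #9, #12, #13, #14, #17, #18, #20, #21, #22. (#15 stays — for-cause denied.)
Filling seats in venire order through position 6: #4, #5, #6, #7, #8, #10.
So seat 6 is #10.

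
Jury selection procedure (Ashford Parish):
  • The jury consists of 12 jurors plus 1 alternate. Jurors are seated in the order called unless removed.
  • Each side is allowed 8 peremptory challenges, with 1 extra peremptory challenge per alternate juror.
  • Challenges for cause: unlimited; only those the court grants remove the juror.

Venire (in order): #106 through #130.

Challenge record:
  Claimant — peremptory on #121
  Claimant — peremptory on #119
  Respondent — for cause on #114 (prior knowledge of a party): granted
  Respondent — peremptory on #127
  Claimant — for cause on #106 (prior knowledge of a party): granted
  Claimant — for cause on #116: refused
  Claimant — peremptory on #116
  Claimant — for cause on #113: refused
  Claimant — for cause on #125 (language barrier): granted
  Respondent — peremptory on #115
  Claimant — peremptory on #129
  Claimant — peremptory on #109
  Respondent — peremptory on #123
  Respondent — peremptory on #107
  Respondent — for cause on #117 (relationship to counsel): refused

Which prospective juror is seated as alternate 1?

130

Removed: #106, #107, #109, #114, #115, #116, #119, #121, #123, #125, #127, #129. (#113, #117 stay — for-cause denied.)
Seating in order: seats 1–12 → #108, #110, #111, #112, #113, #117, #118, #120, #122, #124, #126, #128; alternates → #130.
So alternate 1 is #130.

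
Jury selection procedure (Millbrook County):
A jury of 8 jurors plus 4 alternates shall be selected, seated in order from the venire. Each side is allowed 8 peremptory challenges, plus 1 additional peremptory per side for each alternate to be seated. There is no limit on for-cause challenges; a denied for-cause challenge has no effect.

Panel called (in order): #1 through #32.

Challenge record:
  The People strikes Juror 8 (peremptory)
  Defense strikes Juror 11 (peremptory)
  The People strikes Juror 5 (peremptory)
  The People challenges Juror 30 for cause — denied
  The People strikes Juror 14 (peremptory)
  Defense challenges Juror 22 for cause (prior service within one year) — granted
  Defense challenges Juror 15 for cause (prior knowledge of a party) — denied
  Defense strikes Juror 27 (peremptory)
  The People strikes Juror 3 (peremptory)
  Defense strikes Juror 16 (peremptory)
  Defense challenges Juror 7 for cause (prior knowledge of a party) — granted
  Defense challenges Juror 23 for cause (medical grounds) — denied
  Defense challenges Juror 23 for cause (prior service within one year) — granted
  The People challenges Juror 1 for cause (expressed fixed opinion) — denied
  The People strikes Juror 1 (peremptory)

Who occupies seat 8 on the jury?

15

Removed: #1, #3, #5, #7, #8, #11, #14, #16, #22, #23, #27. (#15, #30 stay — for-cause denied.)
Seating in order: seats 1–8 → #2, #4, #6, #9, #10, #12, #13, #15; alternates → #17, #18, #19, #20.
So seat 8 is #15.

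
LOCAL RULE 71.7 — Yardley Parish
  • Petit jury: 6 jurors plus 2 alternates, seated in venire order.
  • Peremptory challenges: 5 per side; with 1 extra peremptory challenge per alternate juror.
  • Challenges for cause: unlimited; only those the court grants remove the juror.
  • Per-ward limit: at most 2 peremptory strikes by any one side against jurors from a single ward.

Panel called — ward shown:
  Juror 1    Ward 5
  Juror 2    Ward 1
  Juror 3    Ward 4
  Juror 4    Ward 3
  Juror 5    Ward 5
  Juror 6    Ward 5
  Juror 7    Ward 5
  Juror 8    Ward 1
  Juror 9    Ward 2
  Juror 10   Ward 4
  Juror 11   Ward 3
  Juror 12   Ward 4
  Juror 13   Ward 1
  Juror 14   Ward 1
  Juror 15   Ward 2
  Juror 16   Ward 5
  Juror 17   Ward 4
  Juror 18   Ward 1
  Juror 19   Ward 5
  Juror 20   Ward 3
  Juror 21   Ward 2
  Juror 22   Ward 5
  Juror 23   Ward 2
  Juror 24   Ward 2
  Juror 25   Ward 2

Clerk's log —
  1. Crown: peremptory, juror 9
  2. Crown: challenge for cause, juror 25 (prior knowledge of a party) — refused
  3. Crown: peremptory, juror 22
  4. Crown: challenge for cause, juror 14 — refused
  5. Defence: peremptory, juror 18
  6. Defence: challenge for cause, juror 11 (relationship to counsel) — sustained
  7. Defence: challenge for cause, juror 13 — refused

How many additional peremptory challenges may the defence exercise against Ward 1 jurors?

1

Defence peremptories so far: #18 — 1 of 7 used, 6 left overall.
Against Ward 1: #18 — 1 used; per-ward cap 2 leaves 1.
Binding limit: min(6, 1) = 1.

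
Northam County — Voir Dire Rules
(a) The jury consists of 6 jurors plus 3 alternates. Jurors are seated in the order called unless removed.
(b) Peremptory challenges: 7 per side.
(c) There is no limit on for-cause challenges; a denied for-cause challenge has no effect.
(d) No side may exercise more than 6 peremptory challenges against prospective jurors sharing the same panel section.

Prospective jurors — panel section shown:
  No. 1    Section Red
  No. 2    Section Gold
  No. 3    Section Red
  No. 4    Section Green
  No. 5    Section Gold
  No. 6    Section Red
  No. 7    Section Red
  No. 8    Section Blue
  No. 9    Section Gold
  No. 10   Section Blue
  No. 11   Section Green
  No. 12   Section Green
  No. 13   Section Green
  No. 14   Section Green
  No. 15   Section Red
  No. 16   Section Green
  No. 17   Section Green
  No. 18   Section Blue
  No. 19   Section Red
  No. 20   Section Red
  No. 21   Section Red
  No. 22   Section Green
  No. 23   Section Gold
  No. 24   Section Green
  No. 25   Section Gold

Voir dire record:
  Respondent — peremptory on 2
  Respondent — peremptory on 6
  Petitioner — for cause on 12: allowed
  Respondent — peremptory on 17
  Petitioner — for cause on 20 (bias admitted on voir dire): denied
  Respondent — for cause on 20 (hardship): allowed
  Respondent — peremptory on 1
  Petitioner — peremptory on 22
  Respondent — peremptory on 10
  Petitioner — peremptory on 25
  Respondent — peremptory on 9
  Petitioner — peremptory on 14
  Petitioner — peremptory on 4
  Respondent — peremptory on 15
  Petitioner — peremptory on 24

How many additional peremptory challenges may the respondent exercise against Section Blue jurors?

Respondent peremptories so far: #2, #6, #17, #1, #10, #9, #15 — 7 of 7 used, 0 left overall.
Against Section Blue: #10 — 1 used; per-section cap 6 leaves 5.
Binding limit: min(0, 5) = 0.

0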